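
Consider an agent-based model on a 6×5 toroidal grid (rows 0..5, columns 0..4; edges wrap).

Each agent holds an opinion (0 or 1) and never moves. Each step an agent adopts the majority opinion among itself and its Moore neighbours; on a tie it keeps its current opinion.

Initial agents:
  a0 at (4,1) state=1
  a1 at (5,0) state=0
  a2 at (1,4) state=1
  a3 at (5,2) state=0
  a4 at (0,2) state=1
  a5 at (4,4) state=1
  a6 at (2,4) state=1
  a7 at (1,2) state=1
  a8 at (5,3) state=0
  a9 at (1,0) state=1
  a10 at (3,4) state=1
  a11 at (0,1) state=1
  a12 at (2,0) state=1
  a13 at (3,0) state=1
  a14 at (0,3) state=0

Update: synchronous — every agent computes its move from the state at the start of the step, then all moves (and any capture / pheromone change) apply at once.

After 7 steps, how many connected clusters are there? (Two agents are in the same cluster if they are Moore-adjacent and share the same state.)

2

t=1: a0@(4,1):1 a1@(5,0):1 a2@(1,4):1 a3@(5,2):0 a4@(0,2):1 a5@(4,4):1 a6@(2,4):1 a7@(1,2):1 a8@(5,3):0 a9@(1,0):1 a10@(3,4):1 a11@(0,1):1 a12@(2,0):1 a13@(3,0):1 a14@(0,3):0
t=2: (unchanged — steady state)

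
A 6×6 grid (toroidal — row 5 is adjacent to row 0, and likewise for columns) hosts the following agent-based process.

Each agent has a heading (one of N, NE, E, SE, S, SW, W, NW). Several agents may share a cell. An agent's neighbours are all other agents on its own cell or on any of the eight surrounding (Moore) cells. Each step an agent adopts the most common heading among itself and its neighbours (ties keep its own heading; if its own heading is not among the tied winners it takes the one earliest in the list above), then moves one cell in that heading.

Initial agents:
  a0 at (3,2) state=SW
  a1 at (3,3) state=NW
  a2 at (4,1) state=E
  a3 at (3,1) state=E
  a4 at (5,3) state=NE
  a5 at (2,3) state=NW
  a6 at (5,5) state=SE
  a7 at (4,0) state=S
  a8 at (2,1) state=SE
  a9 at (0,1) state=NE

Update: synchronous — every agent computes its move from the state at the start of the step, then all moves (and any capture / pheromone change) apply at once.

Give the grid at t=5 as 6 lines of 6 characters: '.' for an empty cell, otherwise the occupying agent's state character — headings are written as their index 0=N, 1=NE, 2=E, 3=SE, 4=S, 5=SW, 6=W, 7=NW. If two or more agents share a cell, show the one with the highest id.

..1...
......
......
22....
2...72
2.....

t=1: a0@(3,3):E a1@(2,2):NW a2@(4,2):E a3@(3,2):E a4@(4,4):NE a5@(1,2):NW a6@(0,0):SE a7@(4,1):E a8@(3,2):SE a9@(5,2):NE
t=2: a0@(3,4):E a1@(1,1):NW a2@(4,3):E a3@(3,3):E a4@(3,5):NE a5@(0,1):NW a6@(1,1):SE a7@(4,2):E a8@(3,3):E a9@(5,3):E
t=3: a0@(3,5):E a1@(0,0):NW a2@(4,4):E a3@(3,4):E a4@(2,0):NE a5@(5,0):NW a6@(0,0):NW a7@(4,3):E a8@(3,4):E a9@(5,4):E
t=4: a0@(3,0):E a1@(5,5):NW a2@(4,5):E a3@(3,5):E a4@(1,1):NE a5@(4,5):NW a6@(5,5):NW a7@(4,4):E a8@(3,5):E a9@(5,5):E
t=5: a0@(3,1):E a1@(4,4):NW a2@(4,0):E a3@(3,0):E a4@(0,2):NE a5@(4,0):E a6@(4,4):NW a7@(4,5):E a8@(3,0):E a9@(5,0):E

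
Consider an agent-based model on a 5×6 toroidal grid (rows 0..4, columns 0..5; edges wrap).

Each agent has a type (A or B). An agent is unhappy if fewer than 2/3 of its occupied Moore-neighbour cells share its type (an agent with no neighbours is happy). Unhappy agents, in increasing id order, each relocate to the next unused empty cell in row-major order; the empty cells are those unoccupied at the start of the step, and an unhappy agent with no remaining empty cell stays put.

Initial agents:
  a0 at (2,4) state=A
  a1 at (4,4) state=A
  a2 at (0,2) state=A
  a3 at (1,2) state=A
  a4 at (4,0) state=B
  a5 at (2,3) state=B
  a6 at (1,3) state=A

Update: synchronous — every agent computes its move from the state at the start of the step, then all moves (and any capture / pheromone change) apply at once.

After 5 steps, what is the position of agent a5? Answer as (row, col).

t=1: a0@(0,0):A a1@(4,4):A a2@(0,2):A a3@(1,2):A a4@(4,0):B a5@(0,1):B a6@(1,3):A
t=2: a0@(0,3):A a1@(4,4):A a2@(0,2):A a3@(1,2):A a4@(0,4):B a5@(0,5):B a6@(1,3):A
t=3: a0@(0,3):A a1@(0,0):A a2@(0,2):A a3@(1,2):A a4@(0,1):B a5@(1,0):B a6@(1,3):A
t=4: a0@(0,3):A a1@(0,4):A a2@(0,2):A a3@(1,2):A a4@(0,5):B a5@(1,1):B a6@(1,3):A
t=5: a0@(0,3):A a1@(0,4):A a2@(0,2):A a3@(1,2):A a4@(0,0):B a5@(0,1):B a6@(1,3):A

(0, 1)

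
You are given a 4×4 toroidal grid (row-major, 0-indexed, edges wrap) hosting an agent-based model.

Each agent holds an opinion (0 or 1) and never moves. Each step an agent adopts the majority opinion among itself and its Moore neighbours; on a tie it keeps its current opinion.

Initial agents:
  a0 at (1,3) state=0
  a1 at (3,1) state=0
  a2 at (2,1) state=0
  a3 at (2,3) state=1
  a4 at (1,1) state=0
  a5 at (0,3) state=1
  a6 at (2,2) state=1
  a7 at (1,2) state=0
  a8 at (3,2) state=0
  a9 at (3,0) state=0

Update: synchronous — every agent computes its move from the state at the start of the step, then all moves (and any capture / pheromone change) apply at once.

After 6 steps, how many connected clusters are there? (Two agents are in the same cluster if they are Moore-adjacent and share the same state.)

1

t=1: a0@(1,3):1 a1@(3,1):0 a2@(2,1):0 a3@(2,3):0 a4@(1,1):0 a5@(0,3):0 a6@(2,2):0 a7@(1,2):0 a8@(3,2):0 a9@(3,0):0
t=2: a0@(1,3):0 a1@(3,1):0 a2@(2,1):0 a3@(2,3):0 a4@(1,1):0 a5@(0,3):0 a6@(2,2):0 a7@(1,2):0 a8@(3,2):0 a9@(3,0):0
t=3: (unchanged — steady state)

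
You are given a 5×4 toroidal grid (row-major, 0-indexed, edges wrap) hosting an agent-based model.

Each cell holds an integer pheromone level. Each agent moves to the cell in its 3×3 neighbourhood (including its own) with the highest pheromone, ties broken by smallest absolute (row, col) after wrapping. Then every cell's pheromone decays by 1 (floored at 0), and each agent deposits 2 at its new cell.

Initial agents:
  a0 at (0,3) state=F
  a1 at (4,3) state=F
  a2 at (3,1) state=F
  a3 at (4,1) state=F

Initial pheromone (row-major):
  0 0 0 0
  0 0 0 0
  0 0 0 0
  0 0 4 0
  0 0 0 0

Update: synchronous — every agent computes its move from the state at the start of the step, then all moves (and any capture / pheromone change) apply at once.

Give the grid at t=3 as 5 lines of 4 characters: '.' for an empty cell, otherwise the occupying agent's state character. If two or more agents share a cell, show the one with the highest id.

F...
....
....
..F.
....

t=1: a0@(0,0) a1@(3,2) a2@(3,2) a3@(3,2) | pheromone: 2 0 0 0 / 0 0 0 0 / 0 0 0 0 / 0 0 9 0 / 0 0 0 0
t=2: a0@(0,0) a1@(3,2) a2@(3,2) a3@(3,2) | pheromone: 3 0 0 0 / 0 0 0 0 / 0 0 0 0 / 0 0 14 0 / 0 0 0 0
t=3: a0@(0,0) a1@(3,2) a2@(3,2) a3@(3,2) | pheromone: 4 0 0 0 / 0 0 0 0 / 0 0 0 0 / 0 0 19 0 / 0 0 0 0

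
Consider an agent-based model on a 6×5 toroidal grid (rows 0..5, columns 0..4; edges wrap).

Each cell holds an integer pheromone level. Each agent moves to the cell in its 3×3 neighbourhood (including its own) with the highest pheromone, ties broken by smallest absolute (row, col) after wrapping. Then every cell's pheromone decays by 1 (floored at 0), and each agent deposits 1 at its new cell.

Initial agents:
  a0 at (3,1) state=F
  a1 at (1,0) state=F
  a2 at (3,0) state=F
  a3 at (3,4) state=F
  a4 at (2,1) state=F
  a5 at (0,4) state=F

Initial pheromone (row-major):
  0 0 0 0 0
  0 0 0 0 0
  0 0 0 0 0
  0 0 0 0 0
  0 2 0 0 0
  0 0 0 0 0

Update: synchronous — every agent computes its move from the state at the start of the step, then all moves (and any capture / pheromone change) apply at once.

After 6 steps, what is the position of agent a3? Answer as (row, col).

(0, 0)

t=1: a0@(4,1) a1@(0,0) a2@(4,1) a3@(2,0) a4@(1,0) a5@(0,0) | pheromone: 2 0 0 0 0 / 1 0 0 0 0 / 1 0 0 0 0 / 0 0 0 0 0 / 0 3 0 0 0 / 0 0 0 0 0
t=2: a0@(4,1) a1@(0,0) a2@(4,1) a3@(1,0) a4@(0,0) a5@(0,0) | pheromone: 4 0 0 0 0 / 1 0 0 0 0 / 0 0 0 0 0 / 0 0 0 0 0 / 0 4 0 0 0 / 0 0 0 0 0
t=3: a0@(4,1) a1@(0,0) a2@(4,1) a3@(0,0) a4@(0,0) a5@(0,0) | pheromone: 7 0 0 0 0 / 0 0 0 0 0 / 0 0 0 0 0 / 0 0 0 0 0 / 0 5 0 0 0 / 0 0 0 0 0
t=4: a0@(4,1) a1@(0,0) a2@(4,1) a3@(0,0) a4@(0,0) a5@(0,0) | pheromone: 10 0 0 0 0 / 0 0 0 0 0 / 0 0 0 0 0 / 0 0 0 0 0 / 0 6 0 0 0 / 0 0 0 0 0
t=5: a0@(4,1) a1@(0,0) a2@(4,1) a3@(0,0) a4@(0,0) a5@(0,0) | pheromone: 13 0 0 0 0 / 0 0 0 0 0 / 0 0 0 0 0 / 0 0 0 0 0 / 0 7 0 0 0 / 0 0 0 0 0
t=6: a0@(4,1) a1@(0,0) a2@(4,1) a3@(0,0) a4@(0,0) a5@(0,0) | pheromone: 16 0 0 0 0 / 0 0 0 0 0 / 0 0 0 0 0 / 0 0 0 0 0 / 0 8 0 0 0 / 0 0 0 0 0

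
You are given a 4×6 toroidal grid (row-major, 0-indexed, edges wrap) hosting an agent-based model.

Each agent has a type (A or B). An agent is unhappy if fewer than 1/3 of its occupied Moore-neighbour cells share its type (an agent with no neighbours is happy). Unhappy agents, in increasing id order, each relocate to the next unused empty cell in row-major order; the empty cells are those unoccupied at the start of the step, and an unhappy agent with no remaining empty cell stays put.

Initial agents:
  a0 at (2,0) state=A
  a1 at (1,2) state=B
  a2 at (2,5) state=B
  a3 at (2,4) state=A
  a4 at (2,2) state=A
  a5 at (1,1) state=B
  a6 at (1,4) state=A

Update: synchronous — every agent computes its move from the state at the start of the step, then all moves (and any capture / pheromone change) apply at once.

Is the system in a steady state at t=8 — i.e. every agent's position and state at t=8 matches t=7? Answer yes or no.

t=1: a0@(0,0):A a1@(1,2):B a2@(0,1):B a3@(2,4):A a4@(0,2):A a5@(1,1):B a6@(1,4):A
t=2: a0@(0,3):A a1@(1,2):B a2@(0,1):B a3@(2,4):A a4@(0,4):A a5@(1,1):B a6@(1,4):A
t=3: (unchanged — steady state)

yes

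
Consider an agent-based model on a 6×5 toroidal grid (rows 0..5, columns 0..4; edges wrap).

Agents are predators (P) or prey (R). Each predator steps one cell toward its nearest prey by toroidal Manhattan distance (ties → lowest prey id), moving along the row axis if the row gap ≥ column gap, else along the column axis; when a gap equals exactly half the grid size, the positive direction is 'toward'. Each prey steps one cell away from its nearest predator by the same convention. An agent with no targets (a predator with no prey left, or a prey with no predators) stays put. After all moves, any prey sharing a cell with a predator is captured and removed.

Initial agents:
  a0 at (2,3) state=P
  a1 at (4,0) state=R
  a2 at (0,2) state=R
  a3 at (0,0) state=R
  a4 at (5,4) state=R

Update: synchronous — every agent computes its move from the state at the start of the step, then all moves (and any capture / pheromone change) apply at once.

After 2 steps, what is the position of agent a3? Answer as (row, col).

(4, 0)

t=1: a0@(1,3):P a1@(5,0):R a2@(5,2):R a3@(5,0):R a4@(4,4):R
t=2: a0@(0,3):P a1@(4,0):R a2@(4,2):R a3@(4,0):R a4@(3,4):R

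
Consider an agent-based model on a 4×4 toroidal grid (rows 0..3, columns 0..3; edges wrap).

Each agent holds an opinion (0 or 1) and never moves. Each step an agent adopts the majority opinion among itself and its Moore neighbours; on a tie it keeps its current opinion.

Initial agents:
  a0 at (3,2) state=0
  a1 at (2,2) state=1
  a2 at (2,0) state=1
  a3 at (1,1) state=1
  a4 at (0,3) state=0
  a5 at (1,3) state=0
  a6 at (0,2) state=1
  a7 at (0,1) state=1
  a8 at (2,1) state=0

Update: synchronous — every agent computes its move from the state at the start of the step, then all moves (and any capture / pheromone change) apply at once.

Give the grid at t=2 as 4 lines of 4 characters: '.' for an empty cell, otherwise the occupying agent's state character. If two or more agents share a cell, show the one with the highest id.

t=1: a0@(3,2):0 a1@(2,2):0 a2@(2,0):1 a3@(1,1):1 a4@(0,3):0 a5@(1,3):1 a6@(0,2):1 a7@(0,1):1 a8@(2,1):1
t=2: a0@(3,2):0 a1@(2,2):1 a2@(2,0):1 a3@(1,1):1 a4@(0,3):0 a5@(1,3):1 a6@(0,2):1 a7@(0,1):1 a8@(2,1):1

.110
.1.1
111.
..0.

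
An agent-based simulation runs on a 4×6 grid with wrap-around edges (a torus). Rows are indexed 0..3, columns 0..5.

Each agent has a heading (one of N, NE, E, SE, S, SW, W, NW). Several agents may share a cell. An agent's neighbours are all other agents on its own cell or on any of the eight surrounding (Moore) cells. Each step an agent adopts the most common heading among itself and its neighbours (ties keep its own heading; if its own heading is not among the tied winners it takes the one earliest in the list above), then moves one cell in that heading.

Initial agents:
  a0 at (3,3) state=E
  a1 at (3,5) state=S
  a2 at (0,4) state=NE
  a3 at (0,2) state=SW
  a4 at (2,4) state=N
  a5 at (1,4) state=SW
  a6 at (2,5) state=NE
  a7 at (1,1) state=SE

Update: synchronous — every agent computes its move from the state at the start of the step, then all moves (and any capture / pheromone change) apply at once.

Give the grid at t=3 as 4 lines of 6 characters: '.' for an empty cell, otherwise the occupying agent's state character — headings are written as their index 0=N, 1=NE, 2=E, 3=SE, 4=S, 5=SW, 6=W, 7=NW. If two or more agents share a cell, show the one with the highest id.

t=1: a0@(3,4):E a1@(2,0):NE a2@(3,5):NE a3@(1,1):SW a4@(1,4):N a5@(0,5):NE a6@(1,0):NE a7@(2,2):SE
t=2: a0@(2,5):NE a1@(1,1):NE a2@(2,0):NE a3@(0,2):NE a4@(0,4):N a5@(3,0):NE a6@(0,1):NE a7@(3,3):SE
t=3: a0@(1,0):NE a1@(0,2):NE a2@(1,1):NE a3@(3,3):NE a4@(3,4):N a5@(2,1):NE a6@(3,2):NE a7@(0,4):SE

..1.3.
11....
.1....
..110.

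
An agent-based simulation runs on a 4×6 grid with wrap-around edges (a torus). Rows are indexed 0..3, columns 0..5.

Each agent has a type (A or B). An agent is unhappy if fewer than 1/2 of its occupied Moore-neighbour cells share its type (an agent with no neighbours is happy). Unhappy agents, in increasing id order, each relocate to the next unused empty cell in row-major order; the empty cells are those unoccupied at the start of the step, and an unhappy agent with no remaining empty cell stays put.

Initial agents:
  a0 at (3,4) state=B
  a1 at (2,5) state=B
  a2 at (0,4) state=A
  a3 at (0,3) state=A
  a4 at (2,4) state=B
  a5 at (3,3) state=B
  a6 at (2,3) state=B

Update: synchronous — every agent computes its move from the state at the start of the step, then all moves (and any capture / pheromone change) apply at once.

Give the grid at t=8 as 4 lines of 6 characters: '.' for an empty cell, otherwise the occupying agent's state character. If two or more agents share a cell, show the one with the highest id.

t=1: a0@(3,4):B a1@(2,5):B a2@(0,0):A a3@(0,1):A a4@(2,4):B a5@(3,3):B a6@(2,3):B
t=2: (unchanged — steady state)

AA....
......
...BBB
...BB.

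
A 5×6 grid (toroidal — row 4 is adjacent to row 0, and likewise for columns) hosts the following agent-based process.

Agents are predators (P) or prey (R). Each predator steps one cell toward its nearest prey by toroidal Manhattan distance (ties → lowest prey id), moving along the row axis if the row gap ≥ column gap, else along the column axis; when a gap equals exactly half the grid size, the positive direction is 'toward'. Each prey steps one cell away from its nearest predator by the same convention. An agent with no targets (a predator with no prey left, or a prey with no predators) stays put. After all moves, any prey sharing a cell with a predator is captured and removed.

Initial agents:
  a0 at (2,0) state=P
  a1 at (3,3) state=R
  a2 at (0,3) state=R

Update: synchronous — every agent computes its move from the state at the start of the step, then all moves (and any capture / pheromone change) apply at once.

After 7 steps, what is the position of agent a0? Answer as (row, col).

(3, 1)

t=1: a0@(2,1):P a1@(3,2):R a2@(0,2):R
t=2: a0@(3,1):P a1@(4,2):R a2@(4,2):R
t=3: a0@(4,1):P a1@(0,2):R a2@(0,2):R
t=4: a0@(0,1):P a1@(1,2):R a2@(1,2):R
t=5: a0@(1,1):P a1@(2,2):R a2@(2,2):R
t=6: a0@(2,1):P a1@(3,2):R a2@(3,2):R
t=7: a0@(3,1):P a1@(4,2):R a2@(4,2):R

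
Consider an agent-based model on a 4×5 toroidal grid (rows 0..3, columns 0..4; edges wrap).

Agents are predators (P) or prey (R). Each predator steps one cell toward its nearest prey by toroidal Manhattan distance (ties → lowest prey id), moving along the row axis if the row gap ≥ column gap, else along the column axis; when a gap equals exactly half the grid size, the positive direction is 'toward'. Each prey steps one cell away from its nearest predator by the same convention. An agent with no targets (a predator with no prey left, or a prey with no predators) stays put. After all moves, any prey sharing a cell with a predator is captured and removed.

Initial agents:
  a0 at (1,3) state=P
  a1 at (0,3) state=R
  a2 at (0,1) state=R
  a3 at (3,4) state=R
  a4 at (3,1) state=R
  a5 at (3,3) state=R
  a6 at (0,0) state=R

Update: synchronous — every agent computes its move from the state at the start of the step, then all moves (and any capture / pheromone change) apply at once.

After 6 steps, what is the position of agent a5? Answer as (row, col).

(1, 3)

t=1: a0@(0,3):P a1@(3,3):R a2@(0,0):R a3@(2,4):R a4@(2,1):R a5@(2,3):R a6@(0,1):R
t=2: a0@(3,3):P a1@(2,3):R a2@(0,1):R a3@(1,4):R a4@(1,1):R a5@(1,3):R a6@(0,0):R
t=3: a0@(2,3):P a1@(1,3):R a2@(0,0):R a3@(0,4):R a4@(0,1):R a5@(0,3):R a6@(0,1):R
t=4: a0@(1,3):P a1@(0,3):R a2@(3,0):R a3@(3,4):R a4@(3,1):R a5@(3,3):R a6@(3,1):R
t=5: a0@(0,3):P a1@(3,3):R a2@(2,0):R a3@(2,4):R a4@(2,1):R a5@(2,3):R a6@(2,1):R
t=6: a0@(3,3):P a1@(2,3):R a2@(1,0):R a3@(1,4):R a4@(1,1):R a5@(1,3):R a6@(1,1):R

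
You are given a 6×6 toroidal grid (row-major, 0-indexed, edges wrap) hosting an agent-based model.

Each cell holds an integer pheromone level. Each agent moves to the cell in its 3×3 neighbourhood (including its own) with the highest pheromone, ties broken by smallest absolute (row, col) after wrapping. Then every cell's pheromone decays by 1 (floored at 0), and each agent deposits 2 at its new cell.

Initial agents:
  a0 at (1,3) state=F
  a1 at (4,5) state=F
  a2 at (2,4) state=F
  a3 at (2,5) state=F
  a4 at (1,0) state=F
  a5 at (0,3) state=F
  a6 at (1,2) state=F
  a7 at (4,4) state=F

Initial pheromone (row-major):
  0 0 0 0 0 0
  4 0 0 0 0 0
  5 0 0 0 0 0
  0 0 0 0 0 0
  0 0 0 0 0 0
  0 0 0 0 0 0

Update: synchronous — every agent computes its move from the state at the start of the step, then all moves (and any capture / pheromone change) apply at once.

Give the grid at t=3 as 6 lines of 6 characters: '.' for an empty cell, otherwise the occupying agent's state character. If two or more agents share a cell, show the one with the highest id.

..F...
......
F.....
...F..
......
......

t=1: a0@(0,2) a1@(3,0) a2@(1,3) a3@(2,0) a4@(2,0) a5@(0,2) a6@(0,1) a7@(3,3) | pheromone: 0 2 4 0 0 0 / 3 0 0 2 0 0 / 8 0 0 0 0 0 / 2 0 0 2 0 0 / 0 0 0 0 0 0 / 0 0 0 0 0 0
t=2: a0@(0,2) a1@(2,0) a2@(0,2) a3@(2,0) a4@(2,0) a5@(0,2) a6@(0,2) a7@(3,3) | pheromone: 0 1 11 0 0 0 / 2 0 0 1 0 0 / 13 0 0 0 0 0 / 1 0 0 3 0 0 / 0 0 0 0 0 0 / 0 0 0 0 0 0
t=3: a0@(0,2) a1@(2,0) a2@(0,2) a3@(2,0) a4@(2,0) a5@(0,2) a6@(0,2) a7@(3,3) | pheromone: 0 0 18 0 0 0 / 1 0 0 0 0 0 / 18 0 0 0 0 0 / 0 0 0 4 0 0 / 0 0 0 0 0 0 / 0 0 0 0 0 0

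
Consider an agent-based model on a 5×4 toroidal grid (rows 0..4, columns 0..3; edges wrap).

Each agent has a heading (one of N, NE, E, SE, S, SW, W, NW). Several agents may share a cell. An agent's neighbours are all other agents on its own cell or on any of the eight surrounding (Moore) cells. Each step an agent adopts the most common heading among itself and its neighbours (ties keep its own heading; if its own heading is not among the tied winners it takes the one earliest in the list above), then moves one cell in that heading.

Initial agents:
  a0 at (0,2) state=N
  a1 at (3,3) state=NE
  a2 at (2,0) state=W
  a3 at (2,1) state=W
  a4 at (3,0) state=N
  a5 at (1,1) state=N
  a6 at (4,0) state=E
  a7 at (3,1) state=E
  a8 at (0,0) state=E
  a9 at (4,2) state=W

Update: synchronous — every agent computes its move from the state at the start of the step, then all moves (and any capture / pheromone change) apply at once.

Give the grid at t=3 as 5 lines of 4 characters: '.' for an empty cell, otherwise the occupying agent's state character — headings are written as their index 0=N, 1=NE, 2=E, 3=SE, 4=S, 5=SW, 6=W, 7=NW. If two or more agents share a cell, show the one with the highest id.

t=1: a0@(4,2):N a1@(3,2):W a2@(2,3):W a3@(2,0):W a4@(3,1):E a5@(0,1):N a6@(4,1):E a7@(3,0):W a8@(0,1):E a9@(4,1):W
t=2: a0@(4,3):E a1@(3,1):W a2@(2,2):W a3@(2,3):W a4@(3,0):W a5@(4,1):N a6@(4,2):E a7@(3,3):W a8@(0,2):E a9@(4,0):W
t=3: a0@(4,0):E a1@(3,0):W a2@(2,1):W a3@(2,2):W a4@(3,3):W a5@(4,0):W a6@(4,3):E a7@(3,2):W a8@(0,3):E a9@(4,3):W

...2
....
.66.
6.66
6..6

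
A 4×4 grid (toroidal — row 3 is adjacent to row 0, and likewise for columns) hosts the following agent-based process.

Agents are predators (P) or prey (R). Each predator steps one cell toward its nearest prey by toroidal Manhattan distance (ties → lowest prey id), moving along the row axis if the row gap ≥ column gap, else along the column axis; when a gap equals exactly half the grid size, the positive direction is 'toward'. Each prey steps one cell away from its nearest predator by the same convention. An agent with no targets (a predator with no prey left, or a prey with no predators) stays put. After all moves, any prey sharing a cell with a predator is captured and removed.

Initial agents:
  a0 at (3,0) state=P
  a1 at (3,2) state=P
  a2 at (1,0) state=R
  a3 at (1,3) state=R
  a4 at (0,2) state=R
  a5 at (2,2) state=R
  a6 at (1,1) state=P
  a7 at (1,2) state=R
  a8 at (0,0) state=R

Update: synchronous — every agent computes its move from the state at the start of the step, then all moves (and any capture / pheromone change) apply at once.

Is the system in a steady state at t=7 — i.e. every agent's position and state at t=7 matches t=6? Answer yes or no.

no

t=1: a0@(0,0):P a1@(0,2):P a2@(1,3):R a3@(1,2):R a4@(1,2):R a5@(1,2):R a6@(1,0):P a7@(1,3):R
t=2: a0@(1,0):P a1@(1,2):P a3@(2,2):R a4@(2,2):R a5@(2,2):R a6@(1,3):P
t=3: a0@(1,1):P a1@(2,2):P a3@(3,2):R a4@(3,2):R a5@(3,2):R a6@(2,3):P
t=4: a0@(2,1):P a1@(3,2):P a3@(0,2):R a4@(0,2):R a5@(0,2):R a6@(3,3):P
t=5: a0@(3,1):P a1@(0,2):P a3@(1,2):R a4@(1,2):R a5@(1,2):R a6@(0,3):P
t=6: a0@(0,1):P a1@(1,2):P a3@(2,2):R a4@(2,2):R a5@(2,2):R a6@(1,3):P
t=7: a0@(1,1):P a1@(2,2):P a3@(3,2):R a4@(3,2):R a5@(3,2):R a6@(2,3):P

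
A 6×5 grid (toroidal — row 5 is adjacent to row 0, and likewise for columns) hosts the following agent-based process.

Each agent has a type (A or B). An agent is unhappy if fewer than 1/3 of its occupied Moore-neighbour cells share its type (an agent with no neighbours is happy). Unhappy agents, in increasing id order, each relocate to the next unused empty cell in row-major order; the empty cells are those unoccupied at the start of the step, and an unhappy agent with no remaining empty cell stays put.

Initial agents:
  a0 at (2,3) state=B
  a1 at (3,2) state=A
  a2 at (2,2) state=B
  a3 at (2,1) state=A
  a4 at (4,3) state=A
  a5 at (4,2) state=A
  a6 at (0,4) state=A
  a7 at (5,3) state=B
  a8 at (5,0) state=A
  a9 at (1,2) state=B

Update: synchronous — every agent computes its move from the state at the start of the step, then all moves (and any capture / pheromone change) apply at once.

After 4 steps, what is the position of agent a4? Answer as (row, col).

t=1: a0@(2,3):B a1@(3,2):A a2@(2,2):B a3@(2,1):A a4@(4,3):A a5@(4,2):A a6@(0,4):A a7@(0,0):B a8@(5,0):A a9@(1,2):B
t=2: a0@(2,3):B a1@(3,2):A a2@(2,2):B a3@(2,1):A a4@(4,3):A a5@(4,2):A a6@(0,4):A a7@(0,1):B a8@(5,0):A a9@(1,2):B
t=3: (unchanged — steady state)

(4, 3)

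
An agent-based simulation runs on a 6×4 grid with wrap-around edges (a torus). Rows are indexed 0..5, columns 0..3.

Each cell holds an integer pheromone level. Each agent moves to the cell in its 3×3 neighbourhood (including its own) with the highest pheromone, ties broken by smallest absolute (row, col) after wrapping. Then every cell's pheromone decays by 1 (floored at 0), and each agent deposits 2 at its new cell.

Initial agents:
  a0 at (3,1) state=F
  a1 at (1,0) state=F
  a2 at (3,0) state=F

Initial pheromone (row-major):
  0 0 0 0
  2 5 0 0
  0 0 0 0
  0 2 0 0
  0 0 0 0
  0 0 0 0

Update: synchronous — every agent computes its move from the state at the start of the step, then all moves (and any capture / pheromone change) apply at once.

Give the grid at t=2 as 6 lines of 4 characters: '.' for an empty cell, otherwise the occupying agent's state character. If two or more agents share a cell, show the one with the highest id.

t=1: a0@(3,1) a1@(1,1) a2@(3,1) | pheromone: 0 0 0 0 / 1 6 0 0 / 0 0 0 0 / 0 5 0 0 / 0 0 0 0 / 0 0 0 0
t=2: a0@(3,1) a1@(1,1) a2@(3,1) | pheromone: 0 0 0 0 / 0 7 0 0 / 0 0 0 0 / 0 8 0 0 / 0 0 0 0 / 0 0 0 0

....
.F..
....
.F..
....
....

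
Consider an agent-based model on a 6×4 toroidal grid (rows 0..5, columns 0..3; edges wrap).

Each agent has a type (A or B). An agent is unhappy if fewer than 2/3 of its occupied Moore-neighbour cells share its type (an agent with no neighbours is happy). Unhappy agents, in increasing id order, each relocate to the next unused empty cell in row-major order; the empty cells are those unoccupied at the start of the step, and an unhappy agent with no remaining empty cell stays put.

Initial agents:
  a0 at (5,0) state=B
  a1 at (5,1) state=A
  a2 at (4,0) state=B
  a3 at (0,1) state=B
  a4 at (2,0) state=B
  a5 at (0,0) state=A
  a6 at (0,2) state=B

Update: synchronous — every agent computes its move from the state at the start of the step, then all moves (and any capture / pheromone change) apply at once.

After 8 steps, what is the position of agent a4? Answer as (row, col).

(2, 2)

t=1: a0@(0,3):B a1@(1,0):A a2@(1,1):B a3@(1,2):B a4@(2,0):B a5@(1,3):A a6@(2,1):B
t=2: a0@(0,0):B a1@(0,1):A a2@(1,1):B a3@(1,2):B a4@(0,2):B a5@(2,2):A a6@(2,1):B
t=3: a0@(0,3):B a1@(1,0):A a2@(1,1):B a3@(1,3):B a4@(0,2):B a5@(2,0):A a6@(2,1):B
t=4: a0@(0,3):B a1@(0,0):A a2@(0,1):B a3@(1,2):B a4@(0,2):B a5@(2,2):A a6@(2,3):B
t=5: a0@(0,3):B a1@(1,0):A a2@(0,1):B a3@(1,2):B a4@(0,2):B a5@(1,1):A a6@(1,3):B
t=6: a0@(0,3):B a1@(0,0):A a2@(2,0):B a3@(1,2):B a4@(0,2):B a5@(2,1):A a6@(1,3):B
t=7: a0@(0,3):B a1@(0,1):A a2@(1,0):B a3@(1,2):B a4@(0,2):B a5@(1,1):A a6@(1,3):B
t=8: a0@(0,3):B a1@(0,0):A a2@(2,0):B a3@(2,1):B a4@(2,2):B a5@(2,3):A a6@(1,3):B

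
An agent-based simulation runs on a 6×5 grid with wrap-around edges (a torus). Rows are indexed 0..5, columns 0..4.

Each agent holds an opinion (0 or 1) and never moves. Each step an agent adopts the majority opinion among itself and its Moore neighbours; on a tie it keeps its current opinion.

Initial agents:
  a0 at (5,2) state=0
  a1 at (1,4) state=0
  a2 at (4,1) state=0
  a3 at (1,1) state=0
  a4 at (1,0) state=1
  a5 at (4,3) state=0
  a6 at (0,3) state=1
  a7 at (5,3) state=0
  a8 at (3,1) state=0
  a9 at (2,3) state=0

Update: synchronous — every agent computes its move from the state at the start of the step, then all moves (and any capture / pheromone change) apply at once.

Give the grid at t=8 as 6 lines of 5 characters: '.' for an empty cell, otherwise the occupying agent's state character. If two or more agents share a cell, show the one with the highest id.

t=1: a0@(5,2):0 a1@(1,4):0 a2@(4,1):0 a3@(1,1):0 a4@(1,0):0 a5@(4,3):0 a6@(0,3):0 a7@(5,3):0 a8@(3,1):0 a9@(2,3):0
t=2: (unchanged — steady state)

...0.
00..0
...0.
.0...
.0.0.
..00.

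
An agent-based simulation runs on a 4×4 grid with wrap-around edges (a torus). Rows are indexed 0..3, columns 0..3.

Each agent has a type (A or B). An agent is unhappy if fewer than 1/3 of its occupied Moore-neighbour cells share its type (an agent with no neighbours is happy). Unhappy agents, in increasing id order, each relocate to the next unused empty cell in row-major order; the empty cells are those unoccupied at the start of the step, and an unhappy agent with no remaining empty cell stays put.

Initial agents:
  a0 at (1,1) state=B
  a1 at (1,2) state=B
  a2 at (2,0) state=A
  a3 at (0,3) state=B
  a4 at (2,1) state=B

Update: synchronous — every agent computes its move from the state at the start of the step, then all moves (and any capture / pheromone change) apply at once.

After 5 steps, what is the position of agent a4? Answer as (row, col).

(2, 1)

t=1: a0@(1,1):B a1@(1,2):B a2@(0,0):A a3@(0,3):B a4@(2,1):B
t=2: a0@(1,1):B a1@(1,2):B a2@(0,1):A a3@(0,3):B a4@(2,1):B
t=3: a0@(1,1):B a1@(1,2):B a2@(0,0):A a3@(0,3):B a4@(2,1):B
t=4: a0@(1,1):B a1@(1,2):B a2@(0,1):A a3@(0,3):B a4@(2,1):B
t=5: a0@(1,1):B a1@(1,2):B a2@(0,0):A a3@(0,3):B a4@(2,1):B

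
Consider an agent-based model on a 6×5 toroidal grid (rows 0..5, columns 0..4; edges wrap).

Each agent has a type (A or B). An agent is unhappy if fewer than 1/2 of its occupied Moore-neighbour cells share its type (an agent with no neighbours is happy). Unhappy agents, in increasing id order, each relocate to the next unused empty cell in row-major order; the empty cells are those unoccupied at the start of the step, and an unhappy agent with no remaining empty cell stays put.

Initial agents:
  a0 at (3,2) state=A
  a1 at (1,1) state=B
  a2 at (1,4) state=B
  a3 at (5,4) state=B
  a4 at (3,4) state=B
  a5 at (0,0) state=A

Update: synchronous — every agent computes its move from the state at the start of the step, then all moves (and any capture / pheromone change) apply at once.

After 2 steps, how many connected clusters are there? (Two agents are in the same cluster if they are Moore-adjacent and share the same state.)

t=1: a0@(3,2):A a1@(0,1):B a2@(0,2):B a3@(0,3):B a4@(3,4):B a5@(0,4):A
t=2: a0@(3,2):A a1@(0,1):B a2@(0,2):B a3@(0,3):B a4@(3,4):B a5@(0,0):A

4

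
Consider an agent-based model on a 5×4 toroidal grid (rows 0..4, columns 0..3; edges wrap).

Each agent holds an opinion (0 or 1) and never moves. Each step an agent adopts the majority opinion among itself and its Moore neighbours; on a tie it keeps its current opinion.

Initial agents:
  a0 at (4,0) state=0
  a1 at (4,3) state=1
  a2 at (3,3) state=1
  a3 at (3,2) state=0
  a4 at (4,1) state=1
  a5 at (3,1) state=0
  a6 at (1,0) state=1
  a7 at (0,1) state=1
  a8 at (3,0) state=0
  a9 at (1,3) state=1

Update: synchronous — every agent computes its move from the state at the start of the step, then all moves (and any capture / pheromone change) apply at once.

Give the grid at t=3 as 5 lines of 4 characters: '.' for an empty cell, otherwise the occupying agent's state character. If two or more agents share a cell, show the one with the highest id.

.1..
1..1
....
0000
00.0

t=1: a0@(4,0):1 a1@(4,3):0 a2@(3,3):0 a3@(3,2):1 a4@(4,1):0 a5@(3,1):0 a6@(1,0):1 a7@(0,1):1 a8@(3,0):0 a9@(1,3):1
t=2: a0@(4,0):0 a1@(4,3):0 a2@(3,3):0 a3@(3,2):0 a4@(4,1):0 a5@(3,1):0 a6@(1,0):1 a7@(0,1):1 a8@(3,0):0 a9@(1,3):1
t=3: (unchanged — steady state)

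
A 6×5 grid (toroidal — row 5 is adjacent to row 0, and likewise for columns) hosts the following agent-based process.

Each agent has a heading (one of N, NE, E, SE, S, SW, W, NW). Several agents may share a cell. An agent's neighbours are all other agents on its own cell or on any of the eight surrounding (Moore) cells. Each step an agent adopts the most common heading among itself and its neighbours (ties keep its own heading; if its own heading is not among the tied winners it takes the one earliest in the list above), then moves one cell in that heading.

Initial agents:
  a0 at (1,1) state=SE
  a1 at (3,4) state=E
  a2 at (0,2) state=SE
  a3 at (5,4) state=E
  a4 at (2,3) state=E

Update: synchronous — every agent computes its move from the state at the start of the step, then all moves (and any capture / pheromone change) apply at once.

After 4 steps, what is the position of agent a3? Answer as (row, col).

(5, 3)

t=1: a0@(2,2):SE a1@(3,0):E a2@(1,3):SE a3@(5,0):E a4@(2,4):E
t=2: a0@(3,3):SE a1@(3,1):E a2@(2,4):SE a3@(5,1):E a4@(2,0):E
t=3: a0@(4,4):SE a1@(3,2):E a2@(3,0):SE a3@(5,2):E a4@(2,1):E
t=4: a0@(5,0):SE a1@(3,3):E a2@(4,1):SE a3@(5,3):E a4@(2,2):E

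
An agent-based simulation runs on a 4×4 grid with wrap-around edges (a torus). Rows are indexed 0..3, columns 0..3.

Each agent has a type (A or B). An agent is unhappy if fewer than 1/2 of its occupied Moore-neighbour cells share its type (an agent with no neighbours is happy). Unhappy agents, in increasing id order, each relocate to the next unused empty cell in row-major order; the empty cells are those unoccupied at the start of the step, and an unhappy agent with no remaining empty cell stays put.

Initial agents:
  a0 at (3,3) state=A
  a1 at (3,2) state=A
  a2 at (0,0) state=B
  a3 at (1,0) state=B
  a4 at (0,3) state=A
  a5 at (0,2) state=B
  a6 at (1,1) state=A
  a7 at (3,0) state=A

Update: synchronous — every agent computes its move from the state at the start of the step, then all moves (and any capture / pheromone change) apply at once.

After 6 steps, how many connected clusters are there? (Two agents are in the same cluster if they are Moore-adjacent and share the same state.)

2

t=1: a0@(3,3):A a1@(3,2):A a2@(0,1):B a3@(1,2):B a4@(0,3):A a5@(1,3):B a6@(2,0):A a7@(3,0):A
t=2: a0@(3,3):A a1@(3,2):A a2@(0,0):B a3@(1,2):B a4@(0,3):A a5@(0,2):B a6@(2,0):A a7@(3,0):A
t=3: a0@(3,3):A a1@(3,2):A a2@(0,1):B a3@(1,2):B a4@(0,3):A a5@(1,0):B a6@(2,0):A a7@(3,0):A
t=4: a0@(3,3):A a1@(3,2):A a2@(0,1):B a3@(1,2):B a4@(0,3):A a5@(0,0):B a6@(2,0):A a7@(3,0):A
t=5: a0@(3,3):A a1@(3,2):A a2@(0,1):B a3@(1,2):B a4@(0,3):A a5@(0,2):B a6@(2,0):A a7@(3,0):A
t=6: a0@(3,3):A a1@(3,2):A a2@(0,1):B a3@(1,2):B a4@(0,3):A a5@(0,0):B a6@(2,0):A a7@(3,0):A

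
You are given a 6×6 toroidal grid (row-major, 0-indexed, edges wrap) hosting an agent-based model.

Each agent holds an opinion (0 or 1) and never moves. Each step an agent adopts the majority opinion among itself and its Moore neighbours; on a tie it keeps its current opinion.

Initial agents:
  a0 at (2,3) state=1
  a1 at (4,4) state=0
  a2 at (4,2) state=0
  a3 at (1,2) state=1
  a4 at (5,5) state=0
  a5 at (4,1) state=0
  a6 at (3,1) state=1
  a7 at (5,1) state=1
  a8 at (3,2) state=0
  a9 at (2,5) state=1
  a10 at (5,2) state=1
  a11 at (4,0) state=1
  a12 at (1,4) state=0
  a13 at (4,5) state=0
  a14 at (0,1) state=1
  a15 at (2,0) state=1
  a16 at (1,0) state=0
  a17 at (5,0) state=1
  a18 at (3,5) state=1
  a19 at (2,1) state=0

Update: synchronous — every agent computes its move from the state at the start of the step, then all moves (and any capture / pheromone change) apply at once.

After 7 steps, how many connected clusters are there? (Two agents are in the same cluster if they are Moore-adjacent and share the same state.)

3

t=1: a0@(2,3):1 a1@(4,4):0 a2@(4,2):0 a3@(1,2):1 a4@(5,5):0 a5@(4,1):1 a6@(3,1):0 a7@(5,1):1 a8@(3,2):0 a9@(2,5):1 a10@(5,2):1 a11@(4,0):1 a12@(1,4):1 a13@(4,5):0 a14@(0,1):1 a15@(2,0):1 a16@(1,0):1 a17@(5,0):1 a18@(3,5):1 a19@(2,1):0
t=2: (unchanged — steady state)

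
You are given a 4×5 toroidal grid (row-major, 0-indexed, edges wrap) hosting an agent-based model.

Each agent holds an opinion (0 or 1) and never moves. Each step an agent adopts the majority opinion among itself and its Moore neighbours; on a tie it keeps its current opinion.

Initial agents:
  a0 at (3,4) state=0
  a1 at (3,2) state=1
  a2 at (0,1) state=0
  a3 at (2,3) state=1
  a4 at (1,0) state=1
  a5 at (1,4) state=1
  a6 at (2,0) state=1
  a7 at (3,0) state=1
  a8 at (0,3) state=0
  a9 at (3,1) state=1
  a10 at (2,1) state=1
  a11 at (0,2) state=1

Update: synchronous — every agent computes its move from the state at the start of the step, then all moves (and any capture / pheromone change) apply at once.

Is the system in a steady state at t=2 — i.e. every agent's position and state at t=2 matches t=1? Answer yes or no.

t=1: a0@(3,4):1 a1@(3,2):1 a2@(0,1):1 a3@(2,3):1 a4@(1,0):1 a5@(1,4):1 a6@(2,0):1 a7@(3,0):1 a8@(0,3):1 a9@(3,1):1 a10@(2,1):1 a11@(0,2):1
t=2: (unchanged — steady state)

yes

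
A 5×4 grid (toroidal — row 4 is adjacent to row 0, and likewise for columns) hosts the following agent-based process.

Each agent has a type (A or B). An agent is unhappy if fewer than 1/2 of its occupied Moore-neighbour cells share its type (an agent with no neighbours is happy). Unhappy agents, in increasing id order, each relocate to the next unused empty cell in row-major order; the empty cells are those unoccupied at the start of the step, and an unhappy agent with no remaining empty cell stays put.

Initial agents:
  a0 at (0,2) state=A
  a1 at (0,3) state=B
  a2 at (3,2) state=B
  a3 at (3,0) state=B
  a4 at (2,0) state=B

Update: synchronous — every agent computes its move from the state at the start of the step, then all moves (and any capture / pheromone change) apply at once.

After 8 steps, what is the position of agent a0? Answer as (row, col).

(0, 2)

t=1: a0@(0,0):A a1@(0,1):B a2@(3,2):B a3@(3,0):B a4@(2,0):B
t=2: a0@(0,2):A a1@(0,3):B a2@(3,2):B a3@(3,0):B a4@(2,0):B
t=3: a0@(0,0):A a1@(0,1):B a2@(3,2):B a3@(3,0):B a4@(2,0):B
t=4: a0@(0,2):A a1@(0,3):B a2@(3,2):B a3@(3,0):B a4@(2,0):B
t=5: a0@(0,0):A a1@(0,1):B a2@(3,2):B a3@(3,0):B a4@(2,0):B
t=6: a0@(0,2):A a1@(0,3):B a2@(3,2):B a3@(3,0):B a4@(2,0):B
t=7: a0@(0,0):A a1@(0,1):B a2@(3,2):B a3@(3,0):B a4@(2,0):B
t=8: a0@(0,2):A a1@(0,3):B a2@(3,2):B a3@(3,0):B a4@(2,0):B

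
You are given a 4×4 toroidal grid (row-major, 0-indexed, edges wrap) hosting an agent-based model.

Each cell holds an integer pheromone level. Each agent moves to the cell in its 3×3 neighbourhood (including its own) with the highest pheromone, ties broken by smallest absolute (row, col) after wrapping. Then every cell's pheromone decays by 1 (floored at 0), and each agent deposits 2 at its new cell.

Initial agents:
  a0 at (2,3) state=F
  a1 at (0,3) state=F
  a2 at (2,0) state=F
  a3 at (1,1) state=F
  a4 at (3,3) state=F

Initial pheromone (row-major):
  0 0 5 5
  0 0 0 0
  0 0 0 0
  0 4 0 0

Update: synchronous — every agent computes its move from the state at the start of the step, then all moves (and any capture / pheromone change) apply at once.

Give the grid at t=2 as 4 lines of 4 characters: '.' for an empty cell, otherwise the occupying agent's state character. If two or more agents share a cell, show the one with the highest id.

t=1: a0@(1,0) a1@(0,2) a2@(3,1) a3@(0,2) a4@(0,2) | pheromone: 0 0 10 4 / 2 0 0 0 / 0 0 0 0 / 0 5 0 0
t=2: a0@(0,3) a1@(0,2) a2@(0,2) a3@(0,2) a4@(0,2) | pheromone: 0 0 17 5 / 1 0 0 0 / 0 0 0 0 / 0 4 0 0

..FF
....
....
....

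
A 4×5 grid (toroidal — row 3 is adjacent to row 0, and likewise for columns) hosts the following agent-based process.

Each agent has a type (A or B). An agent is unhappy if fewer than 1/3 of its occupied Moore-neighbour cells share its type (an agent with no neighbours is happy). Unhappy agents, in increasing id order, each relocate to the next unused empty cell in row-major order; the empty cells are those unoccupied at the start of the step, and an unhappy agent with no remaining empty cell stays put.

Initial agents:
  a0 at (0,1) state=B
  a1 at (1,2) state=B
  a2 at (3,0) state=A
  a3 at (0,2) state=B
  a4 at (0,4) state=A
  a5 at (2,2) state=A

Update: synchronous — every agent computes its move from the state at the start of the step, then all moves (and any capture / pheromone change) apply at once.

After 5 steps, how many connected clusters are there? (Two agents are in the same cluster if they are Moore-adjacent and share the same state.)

2

t=1: a0@(0,1):B a1@(1,2):B a2@(3,0):A a3@(0,2):B a4@(0,4):A a5@(0,0):A
t=2: (unchanged — steady state)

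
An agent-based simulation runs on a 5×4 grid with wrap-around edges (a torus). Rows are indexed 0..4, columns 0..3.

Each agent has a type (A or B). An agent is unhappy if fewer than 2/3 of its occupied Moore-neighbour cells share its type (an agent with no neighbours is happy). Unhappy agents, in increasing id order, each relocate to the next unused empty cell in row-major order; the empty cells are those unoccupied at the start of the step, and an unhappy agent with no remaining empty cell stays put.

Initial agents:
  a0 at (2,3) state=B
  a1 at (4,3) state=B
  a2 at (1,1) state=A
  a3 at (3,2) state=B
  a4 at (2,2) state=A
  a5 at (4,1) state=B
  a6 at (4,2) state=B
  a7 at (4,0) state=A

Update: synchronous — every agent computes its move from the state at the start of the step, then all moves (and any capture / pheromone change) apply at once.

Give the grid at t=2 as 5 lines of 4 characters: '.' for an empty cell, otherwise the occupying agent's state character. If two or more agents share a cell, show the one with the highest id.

t=1: a0@(0,0):B a1@(4,3):B a2@(1,1):A a3@(3,2):B a4@(0,1):A a5@(4,1):B a6@(4,2):B a7@(0,2):A
t=2: a0@(0,3):B a1@(4,3):B a2@(1,1):A a3@(3,2):B a4@(1,0):A a5@(1,2):B a6@(1,3):B a7@(2,0):A

...B
AABB
A...
..B.
...B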